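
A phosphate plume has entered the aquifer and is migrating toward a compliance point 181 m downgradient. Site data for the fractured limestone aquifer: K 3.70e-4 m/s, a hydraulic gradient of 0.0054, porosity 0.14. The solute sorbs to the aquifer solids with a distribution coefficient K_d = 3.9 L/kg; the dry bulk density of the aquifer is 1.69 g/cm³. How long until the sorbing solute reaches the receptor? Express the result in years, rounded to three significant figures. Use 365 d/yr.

K = 3.70e-4 m/s × 86400 s/d = 31.97 m/d
Darcy flux q = K·i = 31.97 × 0.0054 = 0.1726 m/d
Seepage velocity v = q / n = 0.1726 / 0.14 = 1.233 m/d
Retardation R = 1 + ρ_b·K_d/n = 1 + 1.69×3.9/0.14 = 48.08
Contaminant velocity v_c = v/R = 1.233/48.08 = 0.02565 m/d
t = L/v_c = 181/0.02565 = 7057 d
   = 7057/365 = 19.3 yr

19.3 years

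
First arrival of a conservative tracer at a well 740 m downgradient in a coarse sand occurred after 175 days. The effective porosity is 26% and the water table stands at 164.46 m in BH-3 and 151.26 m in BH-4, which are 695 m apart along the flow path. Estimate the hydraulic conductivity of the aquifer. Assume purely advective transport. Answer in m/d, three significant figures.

57.9 m/d

Hydraulic gradient i = (164.46 − 151.26) / 695 = 13.20 / 695 = 0.01899
v = L / t = 740 / 175 = 4.229 m/d
K = v · n / i = 4.229 × 0.26 / 0.01899 = 57.9 m/d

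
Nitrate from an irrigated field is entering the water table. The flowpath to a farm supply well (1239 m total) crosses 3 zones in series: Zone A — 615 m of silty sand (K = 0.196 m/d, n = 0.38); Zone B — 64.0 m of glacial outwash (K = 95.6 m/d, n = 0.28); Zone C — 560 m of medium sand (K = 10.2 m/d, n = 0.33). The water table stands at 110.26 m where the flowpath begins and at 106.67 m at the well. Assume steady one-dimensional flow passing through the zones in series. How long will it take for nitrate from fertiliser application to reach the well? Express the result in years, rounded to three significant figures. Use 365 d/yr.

1060 years

Total head drop ΔH = 110.26 − 106.67 = 3.59 m
Steady 1-D flow in series ⇒ the Darcy flux q is identical in every zone and the zone head losses add (resistances L/K in series).
Σ(L/K) = 615/0.196 + 64.0/95.6 + 560/10.2 = 3138 + 0.6695 + 54.90 = 3193 d
q = ΔH / Σ(L/K) = 3.59 / 3193 = 0.001124 m/d (same in every zone)
Zone A: v = q/n = 0.001124/0.38 = 0.002958 m/d → t_A = 615/0.002958 = 207900 d
Zone B: v = q/n = 0.001124/0.28 = 0.004015 m/d → t_B = 64.0/0.004015 = 15940 d
Zone C: v = q/n = 0.001124/0.33 = 0.003407 m/d → t_C = 560/0.003407 = 164400 d
Total t = 207900 + 15940 + 164400 = 388200 d
   = 388200 / 365 = 1060 yr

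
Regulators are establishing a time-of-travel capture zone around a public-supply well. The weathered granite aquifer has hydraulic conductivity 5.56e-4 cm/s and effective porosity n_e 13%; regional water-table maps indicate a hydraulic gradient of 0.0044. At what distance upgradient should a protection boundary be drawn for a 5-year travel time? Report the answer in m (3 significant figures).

29.7 m

K = 5.56e-4 cm/s × 864 = 0.4804 m/d
Darcy flux q = K·i = 0.4804 × 0.0044 = 0.002114 m/d
Seepage velocity v = q / n = 0.002114 / 0.13 = 0.01626 m/d
T = 5 yr × 365 = 1825 d
L = v × T = 0.01626 × 1825 = 29.67 m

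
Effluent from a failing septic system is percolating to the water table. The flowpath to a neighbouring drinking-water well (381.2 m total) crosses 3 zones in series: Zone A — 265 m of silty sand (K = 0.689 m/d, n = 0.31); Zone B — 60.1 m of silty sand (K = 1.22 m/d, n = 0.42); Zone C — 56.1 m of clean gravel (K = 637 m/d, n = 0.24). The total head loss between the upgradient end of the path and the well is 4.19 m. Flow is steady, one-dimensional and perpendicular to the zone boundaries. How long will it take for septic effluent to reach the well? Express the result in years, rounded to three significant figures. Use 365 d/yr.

34.3 years

Continuity: the same q passes through each zone, so ΔH = q·Σ(L_j/K_j) — the zones act as resistances in series.
Σ(L/K) = 265/0.689 + 60.1/1.22 + 56.1/637 = 384.6 + 49.26 + 0.08807 = 434.0 d
q = ΔH / Σ(L/K) = 4.19 / 434.0 = 0.009655 m/d (same in every zone)
Zone A: v = q/n = 0.009655/0.31 = 0.03115 m/d → t_A = 265/0.03115 = 8508 d
Zone B: v = q/n = 0.009655/0.42 = 0.02299 m/d → t_B = 60.1/0.02299 = 2614 d
Zone C: v = q/n = 0.009655/0.24 = 0.04023 m/d → t_C = 56.1/0.04023 = 1394 d
Total t = 8508 + 2614 + 1394 = 12520 d
   = 12520 / 365 = 34.3 yr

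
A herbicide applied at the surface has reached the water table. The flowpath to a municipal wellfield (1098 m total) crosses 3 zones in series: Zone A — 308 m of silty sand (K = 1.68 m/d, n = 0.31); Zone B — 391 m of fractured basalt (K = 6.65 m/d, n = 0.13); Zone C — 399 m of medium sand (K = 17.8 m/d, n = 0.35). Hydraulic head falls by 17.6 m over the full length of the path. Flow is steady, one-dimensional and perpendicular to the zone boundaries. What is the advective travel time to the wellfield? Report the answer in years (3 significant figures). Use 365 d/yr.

Continuity: the same q passes through each zone, so ΔH = q·Σ(L_j/K_j) — the zones act as resistances in series.
Σ(L/K) = 308/1.68 + 391/6.65 + 399/17.8 = 183.3 + 58.80 + 22.42 = 264.5 d
q = ΔH / Σ(L/K) = 17.6 / 264.5 = 0.06653 m/d (same in every zone)
Zone A: v = q/n = 0.06653/0.31 = 0.2146 m/d → t_A = 308/0.2146 = 1435 d
Zone B: v = q/n = 0.06653/0.13 = 0.5118 m/d → t_B = 391/0.5118 = 764.0 d
Zone C: v = q/n = 0.06653/0.35 = 0.1901 m/d → t_C = 399/0.1901 = 2099 d
Total t = 1435 + 764.0 + 2099 = 4298 d
   = 4298 / 365 = 11.8 yr

11.8 years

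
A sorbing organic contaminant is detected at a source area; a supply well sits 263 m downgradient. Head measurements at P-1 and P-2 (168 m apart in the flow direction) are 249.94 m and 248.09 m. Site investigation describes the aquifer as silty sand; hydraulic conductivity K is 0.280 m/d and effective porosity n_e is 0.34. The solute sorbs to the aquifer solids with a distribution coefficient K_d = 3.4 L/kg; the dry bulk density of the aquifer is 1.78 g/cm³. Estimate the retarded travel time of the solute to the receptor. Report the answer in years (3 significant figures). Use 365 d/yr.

1490 years

Hydraulic gradient i = (249.94 − 248.09) / 168 = 1.85 / 168 = 0.01101
Specific discharge q = 0.280 × 0.01101 = 0.003083 m/d
Average linear velocity = 0.003083 / 0.34 = 0.009069 m/d
Retardation R = 1 + ρ_b·K_d/n = 1 + 1.78×3.4/0.34 = 18.80
Contaminant velocity v_c = v/R = 0.009069/18.80 = 4.824e-4 m/d
t = L/v_c = 263/4.824e-4 = 545200 d
   = 545200/365 = 1490 yr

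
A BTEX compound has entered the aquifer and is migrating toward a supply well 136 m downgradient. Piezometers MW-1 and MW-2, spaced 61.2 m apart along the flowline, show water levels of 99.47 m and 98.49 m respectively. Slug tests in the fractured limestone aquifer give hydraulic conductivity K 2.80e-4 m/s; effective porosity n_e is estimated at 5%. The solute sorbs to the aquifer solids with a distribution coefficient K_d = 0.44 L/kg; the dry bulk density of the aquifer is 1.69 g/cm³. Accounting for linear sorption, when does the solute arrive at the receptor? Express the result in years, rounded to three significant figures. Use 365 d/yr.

Hydraulic gradient i = (99.47 − 98.49) / 61.2 = 0.98 / 61.2 = 0.01601
K = 2.80e-4 m/s × 86400 s/d = 24.19 m/d
Specific discharge q = 24.19 × 0.01601 = 0.3874 m/d
Seepage velocity v = q / n = 0.3874 / 0.05 = 7.748 m/d
Retardation R = 1 + ρ_b·K_d/n = 1 + 1.69×0.44/0.05 = 15.87
Contaminant velocity v_c = v/R = 7.748/15.87 = 0.4881 m/d
t = L/v_c = 136/0.4881 = 278.6 d
   = 278.6/365 = 0.763 yr

0.763 years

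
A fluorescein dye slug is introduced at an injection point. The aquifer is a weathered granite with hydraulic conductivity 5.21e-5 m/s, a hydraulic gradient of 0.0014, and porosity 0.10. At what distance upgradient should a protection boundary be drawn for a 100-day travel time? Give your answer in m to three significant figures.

K = 5.21e-5 m/s × 86400 s/d = 4.501 m/d
q = Ki = 4.501 × 0.0014 = 0.006302 m/d
v = Ki/n = 4.501·0.0014/0.10 = 0.06302 m/d
L = v × T = 0.06302 × 100 = 6.302 m

6.30 m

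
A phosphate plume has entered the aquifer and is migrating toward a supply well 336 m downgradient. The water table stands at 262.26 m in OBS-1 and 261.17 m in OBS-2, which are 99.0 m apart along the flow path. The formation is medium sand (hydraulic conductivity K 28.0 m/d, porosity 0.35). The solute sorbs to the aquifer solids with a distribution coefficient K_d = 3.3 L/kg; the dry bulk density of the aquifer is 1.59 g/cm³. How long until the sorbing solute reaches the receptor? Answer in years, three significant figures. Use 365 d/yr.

16.7 years

Hydraulic gradient i = (262.26 − 261.17) / 99.0 = 1.09 / 99.0 = 0.01101
Specific discharge q = 28.0 × 0.01101 = 0.3083 m/d
Average linear velocity = 0.3083 / 0.35 = 0.8808 m/d
Retardation R = 1 + ρ_b·K_d/n = 1 + 1.59×3.3/0.35 = 15.99
Contaminant velocity v_c = v/R = 0.8808/15.99 = 0.05508 m/d
t = L/v_c = 336/0.05508 = 6100 d
   = 6100/365 = 16.7 yr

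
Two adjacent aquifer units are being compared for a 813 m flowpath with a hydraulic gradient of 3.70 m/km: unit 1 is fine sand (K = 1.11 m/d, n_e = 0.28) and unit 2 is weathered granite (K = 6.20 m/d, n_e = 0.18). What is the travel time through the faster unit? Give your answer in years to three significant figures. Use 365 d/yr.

17.5 years

Unit 1 (fine sand): v = 1.11×0.0037/0.28 = 0.01467 m/d, t = 813/0.01467 = 55430 d
Unit 2 (weathered granite): v = 6.20×0.0037/0.18 = 0.1274 m/d, t = 813/0.1274 = 6379 d
Faster: 6379 d / 365 = 17.5 yr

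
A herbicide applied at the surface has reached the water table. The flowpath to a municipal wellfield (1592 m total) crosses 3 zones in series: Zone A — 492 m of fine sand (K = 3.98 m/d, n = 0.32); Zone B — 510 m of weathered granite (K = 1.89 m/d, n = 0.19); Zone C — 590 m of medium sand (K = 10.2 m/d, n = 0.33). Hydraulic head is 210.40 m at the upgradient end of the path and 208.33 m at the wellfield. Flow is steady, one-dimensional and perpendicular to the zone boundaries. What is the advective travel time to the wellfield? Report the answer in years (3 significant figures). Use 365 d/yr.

268 years

Total head drop ΔH = 210.40 − 208.33 = 2.07 m
Steady 1-D flow in series ⇒ the Darcy flux q is identical in every zone and the zone head losses add (resistances L/K in series).
Σ(L/K) = 492/3.98 + 510/1.89 + 590/10.2 = 123.6 + 269.8 + 57.84 = 451.3 d
q = ΔH / Σ(L/K) = 2.07 / 451.3 = 0.004587 m/d (same in every zone)
Zone A: v = q/n = 0.004587/0.32 = 0.01433 m/d → t_A = 492/0.01433 = 34330 d
Zone B: v = q/n = 0.004587/0.19 = 0.02414 m/d → t_B = 510/0.02414 = 21130 d
Zone C: v = q/n = 0.004587/0.33 = 0.01390 m/d → t_C = 590/0.01390 = 42450 d
Total t = 34330 + 21130 + 42450 = 97900 d
   = 97900 / 365 = 268 yr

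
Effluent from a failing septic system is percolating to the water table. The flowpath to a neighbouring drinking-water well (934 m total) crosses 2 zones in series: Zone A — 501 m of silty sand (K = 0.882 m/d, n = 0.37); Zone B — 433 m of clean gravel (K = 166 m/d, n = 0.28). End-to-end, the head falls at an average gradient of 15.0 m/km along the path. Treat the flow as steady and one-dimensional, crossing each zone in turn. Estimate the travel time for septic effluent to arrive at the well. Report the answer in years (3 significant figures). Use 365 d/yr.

34.2 years

Steady 1-D flow in series ⇒ the Darcy flux q is identical in every zone and the zone head losses add (resistances L/K in series).
Σ(L/K) = 501/0.882 + 433/166 = 568.0 + 2.608 = 570.6 d
K_eq = L_total / Σ(L/K) = 934 / 570.6 = 1.637 m/d
q = K_eq · i = 1.637 × 0.015 = 0.02455 m/d (same in every zone)
Zone A: v = q/n = 0.02455/0.37 = 0.06636 m/d → t_A = 501/0.06636 = 7550 d
Zone B: v = q/n = 0.02455/0.28 = 0.08768 m/d → t_B = 433/0.08768 = 4938 d
Total t = 7550 + 4938 = 12490 d
   = 12490 / 365 = 34.2 yr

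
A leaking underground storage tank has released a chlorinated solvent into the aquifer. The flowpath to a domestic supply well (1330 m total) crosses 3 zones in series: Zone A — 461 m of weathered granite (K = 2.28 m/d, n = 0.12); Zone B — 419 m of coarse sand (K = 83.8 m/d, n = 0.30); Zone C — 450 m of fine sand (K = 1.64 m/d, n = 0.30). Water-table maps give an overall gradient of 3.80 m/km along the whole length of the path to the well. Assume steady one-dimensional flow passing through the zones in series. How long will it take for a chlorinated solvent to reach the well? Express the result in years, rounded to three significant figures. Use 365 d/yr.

82.5 years

For zones in series the flux q is common to all zones; the equivalent conductivity is the harmonic (thickness-weighted) mean, K_eq = L_total / Σ(L_j/K_j).
Σ(L/K) = 461/2.28 + 419/83.8 + 450/1.64 = 202.2 + 5.000 + 274.4 = 481.6 d
K_eq = L_total / Σ(L/K) = 1330 / 481.6 = 2.762 m/d
q = K_eq · i = 2.762 × 0.0038 = 0.01049 m/d (same in every zone)
Zone A: v = q/n = 0.01049/0.12 = 0.08745 m/d → t_A = 461/0.08745 = 5271 d
Zone B: v = q/n = 0.01049/0.30 = 0.03498 m/d → t_B = 419/0.03498 = 11980 d
Zone C: v = q/n = 0.01049/0.30 = 0.03498 m/d → t_C = 450/0.03498 = 12860 d
Total t = 5271 + 11980 + 12860 = 30110 d
   = 30110 / 365 = 82.5 yr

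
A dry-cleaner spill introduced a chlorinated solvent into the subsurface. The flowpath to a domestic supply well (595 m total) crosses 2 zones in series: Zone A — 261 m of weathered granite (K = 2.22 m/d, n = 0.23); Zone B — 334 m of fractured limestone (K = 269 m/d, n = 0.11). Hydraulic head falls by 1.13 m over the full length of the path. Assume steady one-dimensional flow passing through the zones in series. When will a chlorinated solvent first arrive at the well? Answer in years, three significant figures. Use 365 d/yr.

27.9 years

Continuity: the same q passes through each zone, so ΔH = q·Σ(L_j/K_j) — the zones act as resistances in series.
Σ(L/K) = 261/2.22 + 334/269 = 117.6 + 1.242 = 118.8 d
q = ΔH / Σ(L/K) = 1.13 / 118.8 = 0.009511 m/d (same in every zone)
Zone A: v = q/n = 0.009511/0.23 = 0.04135 m/d → t_A = 261/0.04135 = 6312 d
Zone B: v = q/n = 0.009511/0.11 = 0.08646 m/d → t_B = 334/0.08646 = 3863 d
Total t = 6312 + 3863 = 10170 d
   = 10170 / 365 = 27.9 yr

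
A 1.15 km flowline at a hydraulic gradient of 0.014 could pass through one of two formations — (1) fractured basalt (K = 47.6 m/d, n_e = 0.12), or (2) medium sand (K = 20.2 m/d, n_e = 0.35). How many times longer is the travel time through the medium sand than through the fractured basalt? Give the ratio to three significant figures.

6.87

Unit 1 (fractured basalt): v = 47.6×0.014/0.12 = 5.553 m/d, t = 1150/5.553 = 207.1 d
Unit 2 (medium sand): v = 20.2×0.014/0.35 = 0.8080 m/d, t = 1150/0.8080 = 1423 d
t(medium sand) / t(fractured basalt) = 1423/207.1 = 6.87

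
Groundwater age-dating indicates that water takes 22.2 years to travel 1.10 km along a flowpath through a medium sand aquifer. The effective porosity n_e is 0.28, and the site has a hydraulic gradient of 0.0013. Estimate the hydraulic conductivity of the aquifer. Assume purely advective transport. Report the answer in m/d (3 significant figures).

t = 22.2 years = 8103 d
L = 1.10 km = 1100 m
v = L / t = 1100 / 8103 = 0.1358 m/d
K = v · n / i = 0.1358 × 0.28 / 0.0013 = 29.2 m/d

29.2 m/d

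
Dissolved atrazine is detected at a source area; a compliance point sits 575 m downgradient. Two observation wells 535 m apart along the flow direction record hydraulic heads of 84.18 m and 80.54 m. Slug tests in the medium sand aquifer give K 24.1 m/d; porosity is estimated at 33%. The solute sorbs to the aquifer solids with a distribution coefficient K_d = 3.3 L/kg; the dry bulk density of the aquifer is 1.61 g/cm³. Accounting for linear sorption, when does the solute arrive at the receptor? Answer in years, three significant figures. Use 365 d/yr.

Hydraulic gradient i = (84.18 − 80.54) / 535 = 3.64 / 535 = 0.006804
Darcy flux q = K·i = 24.1 × 0.006804 = 0.1640 m/d
v = Ki/n = 24.1·0.006804/0.33 = 0.4969 m/d
Retardation R = 1 + ρ_b·K_d/n = 1 + 1.61×3.3/0.33 = 17.10
Contaminant velocity v_c = v/R = 0.4969/17.10 = 0.02906 m/d
t = L/v_c = 575/0.02906 = 19790 d
   = 19790/365 = 54.2 yr

54.2 years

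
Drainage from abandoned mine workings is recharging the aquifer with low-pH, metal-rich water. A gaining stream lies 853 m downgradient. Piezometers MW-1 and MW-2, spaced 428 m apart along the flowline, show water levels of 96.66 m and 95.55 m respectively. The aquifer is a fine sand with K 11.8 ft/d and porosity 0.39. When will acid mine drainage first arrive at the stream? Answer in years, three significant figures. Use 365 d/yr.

97.7 years

Hydraulic gradient i = (96.66 − 95.55) / 428 = 1.11 / 428 = 0.002593
K = 11.8 ft/d × 0.3048 = 3.597 m/d
Darcy flux q = K·i = 3.597 × 0.002593 = 0.009328 m/d
Seepage velocity v = q / n = 0.009328 / 0.39 = 0.02392 m/d
t = L / v = 853 / 0.02392 = 35660 d
   = 35660 / 365 = 97.7 yr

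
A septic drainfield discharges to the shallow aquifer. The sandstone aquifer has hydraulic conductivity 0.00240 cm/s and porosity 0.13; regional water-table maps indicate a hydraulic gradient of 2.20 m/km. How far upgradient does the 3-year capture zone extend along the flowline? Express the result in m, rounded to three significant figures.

K = 0.00240 cm/s × 864 = 2.074 m/d
Specific discharge q = 2.074 × 0.0022 = 0.004562 m/d
v = Ki/n = 2.074·0.0022/0.13 = 0.03509 m/d
T = 3 yr × 365 = 1095 d
L = v × T = 0.03509 × 1095 = 38.43 m

38.4 m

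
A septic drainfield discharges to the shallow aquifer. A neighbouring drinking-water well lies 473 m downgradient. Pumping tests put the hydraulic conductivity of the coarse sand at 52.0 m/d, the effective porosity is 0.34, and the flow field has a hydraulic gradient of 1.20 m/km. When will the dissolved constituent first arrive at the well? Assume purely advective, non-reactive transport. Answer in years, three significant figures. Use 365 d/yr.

Darcy flux q = K·i = 52.0 × 0.0012 = 0.06240 m/d
Average linear velocity = 0.06240 / 0.34 = 0.1835 m/d
t = L / v = 473 / 0.1835 = 2577 d
   = 2577 / 365 = 7.06 yr

7.06 years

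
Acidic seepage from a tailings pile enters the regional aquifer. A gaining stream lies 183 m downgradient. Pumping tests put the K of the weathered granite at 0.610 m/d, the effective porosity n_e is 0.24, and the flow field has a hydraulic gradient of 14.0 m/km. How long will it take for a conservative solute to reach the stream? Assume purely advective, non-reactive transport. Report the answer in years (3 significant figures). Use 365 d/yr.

Specific discharge q = 0.610 × 0.014 = 0.008540 m/d
Seepage velocity v = q / n = 0.008540 / 0.24 = 0.03558 m/d
t = L / v = 183 / 0.03558 = 5143 d
   = 5143 / 365 = 14.1 yr

14.1 years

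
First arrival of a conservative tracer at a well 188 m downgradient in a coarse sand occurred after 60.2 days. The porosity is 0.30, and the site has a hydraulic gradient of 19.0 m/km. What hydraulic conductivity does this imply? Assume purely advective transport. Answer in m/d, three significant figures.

v = L / t = 188 / 60.2 = 3.123 m/d
K = v · n / i = 3.123 × 0.30 / 0.019 = 49.3 m/d

49.3 m/d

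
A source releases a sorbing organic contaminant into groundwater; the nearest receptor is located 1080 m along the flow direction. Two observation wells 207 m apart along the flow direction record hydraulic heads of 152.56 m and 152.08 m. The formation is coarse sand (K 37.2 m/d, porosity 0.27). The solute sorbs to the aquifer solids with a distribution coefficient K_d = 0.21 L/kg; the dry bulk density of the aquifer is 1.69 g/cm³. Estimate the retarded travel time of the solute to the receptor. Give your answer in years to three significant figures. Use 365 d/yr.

21.4 years

Hydraulic gradient i = (152.56 − 152.08) / 207 = 0.48 / 207 = 0.002319
q = Ki = 37.2 × 0.002319 = 0.08626 m/d
v = Ki/n = 37.2·0.002319/0.27 = 0.3195 m/d
Retardation R = 1 + ρ_b·K_d/n = 1 + 1.69×0.21/0.27 = 2.314
Contaminant velocity v_c = v/R = 0.3195/2.314 = 0.1380 m/d
t = L/v_c = 1080/0.1380 = 7824 d
   = 7824/365 = 21.4 yr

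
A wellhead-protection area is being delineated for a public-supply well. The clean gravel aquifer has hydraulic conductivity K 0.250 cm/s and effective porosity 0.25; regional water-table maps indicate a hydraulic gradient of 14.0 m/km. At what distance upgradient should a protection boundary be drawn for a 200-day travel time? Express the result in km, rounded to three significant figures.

2.42 km

K = 0.250 cm/s × 864 = 216.0 m/d
Specific discharge q = 216.0 × 0.014 = 3.024 m/d
v_s = q/n_e = 3.024/0.25 = 12.10 m/d
L = v × T = 12.10 × 200 = 2419 m
   = 2.42 km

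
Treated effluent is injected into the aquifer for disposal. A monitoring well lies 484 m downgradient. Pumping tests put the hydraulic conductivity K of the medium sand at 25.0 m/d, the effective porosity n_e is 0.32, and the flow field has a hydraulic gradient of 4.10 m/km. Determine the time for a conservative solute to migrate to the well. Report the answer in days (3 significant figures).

Specific discharge q = 25.0 × 0.0041 = 0.1025 m/d
v = Ki/n = 25.0·0.0041/0.32 = 0.3203 m/d
t = L / v = 484 / 0.3203 = 1511 d

1510 days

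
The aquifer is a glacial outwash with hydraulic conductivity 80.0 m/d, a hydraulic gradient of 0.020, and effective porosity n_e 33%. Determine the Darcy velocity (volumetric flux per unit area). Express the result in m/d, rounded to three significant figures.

q = Ki = 80.0 × 0.020 = 1.600 m/d

1.60 m/d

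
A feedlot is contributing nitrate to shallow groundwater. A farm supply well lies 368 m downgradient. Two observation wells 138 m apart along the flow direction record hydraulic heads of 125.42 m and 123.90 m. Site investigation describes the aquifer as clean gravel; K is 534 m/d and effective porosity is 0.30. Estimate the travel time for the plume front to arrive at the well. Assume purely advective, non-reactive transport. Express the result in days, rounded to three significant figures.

18.8 days

Hydraulic gradient i = (125.42 − 123.90) / 138 = 1.52 / 138 = 0.01101
q = Ki = 534 × 0.01101 = 5.882 m/d
Seepage velocity v = q / n = 5.882 / 0.30 = 19.61 m/d
t = L / v = 368 / 19.61 = 18.77 d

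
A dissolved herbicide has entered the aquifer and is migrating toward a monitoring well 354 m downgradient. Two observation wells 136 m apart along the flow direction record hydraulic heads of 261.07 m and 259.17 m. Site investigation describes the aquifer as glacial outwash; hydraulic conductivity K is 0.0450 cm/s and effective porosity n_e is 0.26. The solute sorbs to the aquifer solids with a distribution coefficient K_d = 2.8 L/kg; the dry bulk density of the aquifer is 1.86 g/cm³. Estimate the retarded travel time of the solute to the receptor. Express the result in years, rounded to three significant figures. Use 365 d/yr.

9.76 years

Hydraulic gradient i = (261.07 − 259.17) / 136 = 1.90 / 136 = 0.01397
K = 0.0450 cm/s × 864 = 38.88 m/d
Darcy flux q = K·i = 38.88 × 0.01397 = 0.5432 m/d
Average linear velocity = 0.5432 / 0.26 = 2.089 m/d
Retardation R = 1 + ρ_b·K_d/n = 1 + 1.86×2.8/0.26 = 21.03
Contaminant velocity v_c = v/R = 2.089/21.03 = 0.09934 m/d
t = L/v_c = 354/0.09934 = 3564 d
   = 3564/365 = 9.76 yr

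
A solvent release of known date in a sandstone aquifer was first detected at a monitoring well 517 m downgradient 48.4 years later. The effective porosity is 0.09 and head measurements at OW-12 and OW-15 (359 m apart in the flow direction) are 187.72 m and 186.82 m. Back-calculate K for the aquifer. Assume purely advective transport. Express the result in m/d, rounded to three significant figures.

1.05 m/d

Hydraulic gradient i = (187.72 − 186.82) / 359 = 0.90 / 359 = 0.002507
t = 48.4 years = 17670 d
v = L / t = 517 / 17670 = 0.02927 m/d
K = v · n / i = 0.02927 × 0.09 / 0.002507 = 1.05 m/d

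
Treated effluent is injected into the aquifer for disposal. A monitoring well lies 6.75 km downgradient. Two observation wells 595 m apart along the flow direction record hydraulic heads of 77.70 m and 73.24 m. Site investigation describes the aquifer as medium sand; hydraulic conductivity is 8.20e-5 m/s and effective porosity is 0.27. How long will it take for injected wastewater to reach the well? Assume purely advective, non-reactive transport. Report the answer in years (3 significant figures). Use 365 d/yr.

94.0 years

Hydraulic gradient i = (77.70 − 73.24) / 595 = 4.46 / 595 = 0.007496
K = 8.20e-5 m/s × 86400 s/d = 7.085 m/d
q = Ki = 7.085 × 0.007496 = 0.05311 m/d
Average linear velocity = 0.05311 / 0.27 = 0.1967 m/d
L = 6.75 km = 6750 m
t = L / v = 6750 / 0.1967 = 34320 d
   = 34320 / 365 = 94.0 yr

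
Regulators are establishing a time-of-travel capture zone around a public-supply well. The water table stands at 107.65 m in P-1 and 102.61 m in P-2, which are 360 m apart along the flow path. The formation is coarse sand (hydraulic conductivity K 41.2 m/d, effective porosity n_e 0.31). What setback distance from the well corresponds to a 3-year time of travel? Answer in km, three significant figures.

Hydraulic gradient i = (107.65 − 102.61) / 360 = 5.04 / 360 = 0.01400
Specific discharge q = 41.2 × 0.01400 = 0.5768 m/d
v = Ki/n = 41.2·0.01400/0.31 = 1.861 m/d
T = 3 yr × 365 = 1095 d
L = v × T = 1.861 × 1095 = 2037 m
   = 2.04 km

2.04 km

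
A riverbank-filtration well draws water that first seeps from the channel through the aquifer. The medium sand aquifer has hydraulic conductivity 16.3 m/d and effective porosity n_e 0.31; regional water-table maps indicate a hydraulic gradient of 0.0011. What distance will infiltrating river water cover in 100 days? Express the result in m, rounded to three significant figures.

5.78 m

q = Ki = 16.3 × 0.0011 = 0.01793 m/d
Average linear velocity = 0.01793 / 0.31 = 0.05784 m/d
L = v × T = 0.05784 × 100 = 5.784 m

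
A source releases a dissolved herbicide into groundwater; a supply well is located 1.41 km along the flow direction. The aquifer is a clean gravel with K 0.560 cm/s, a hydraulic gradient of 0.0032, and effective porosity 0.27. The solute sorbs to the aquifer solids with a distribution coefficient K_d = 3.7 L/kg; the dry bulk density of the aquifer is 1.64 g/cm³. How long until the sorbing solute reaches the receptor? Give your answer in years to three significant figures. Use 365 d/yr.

15.8 years

K = 0.560 cm/s × 864 = 483.8 m/d
Darcy flux q = K·i = 483.8 × 0.0032 = 1.548 m/d
v_s = q/n_e = 1.548/0.27 = 5.734 m/d
Retardation R = 1 + ρ_b·K_d/n = 1 + 1.64×3.7/0.27 = 23.47
Contaminant velocity v_c = v/R = 5.734/23.47 = 0.2443 m/d
L = 1.41 km = 1410 m
t = L/v_c = 1410/0.2443 = 5772 d
   = 5772/365 = 15.8 yr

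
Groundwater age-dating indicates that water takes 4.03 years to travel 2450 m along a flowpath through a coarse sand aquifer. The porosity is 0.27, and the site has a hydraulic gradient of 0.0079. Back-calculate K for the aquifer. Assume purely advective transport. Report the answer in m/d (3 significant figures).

t = 4.03 years = 1471 d
v = L / t = 2450 / 1471 = 1.666 m/d
K = v · n / i = 1.666 × 0.27 / 0.0079 = 56.9 m/d

56.9 m/d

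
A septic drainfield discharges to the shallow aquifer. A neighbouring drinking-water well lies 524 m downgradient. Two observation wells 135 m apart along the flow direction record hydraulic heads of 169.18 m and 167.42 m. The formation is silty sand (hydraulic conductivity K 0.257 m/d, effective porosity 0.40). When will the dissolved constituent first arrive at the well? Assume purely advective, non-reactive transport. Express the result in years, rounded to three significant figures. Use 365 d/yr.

171 years

Hydraulic gradient i = (169.18 − 167.42) / 135 = 1.76 / 135 = 0.01304
Specific discharge q = 0.257 × 0.01304 = 0.003351 m/d
Average linear velocity = 0.003351 / 0.40 = 0.008376 m/d
t = L / v = 524 / 0.008376 = 62560 d
   = 62560 / 365 = 171 yr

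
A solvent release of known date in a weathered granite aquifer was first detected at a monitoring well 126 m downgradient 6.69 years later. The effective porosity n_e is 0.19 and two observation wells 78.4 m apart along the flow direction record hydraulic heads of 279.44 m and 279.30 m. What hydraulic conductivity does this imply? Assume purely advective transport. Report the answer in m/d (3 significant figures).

5.49 m/d

Hydraulic gradient i = (279.44 − 279.30) / 78.4 = 0.14 / 78.4 = 0.001786
t = 6.69 years = 2442 d
v = L / t = 126 / 2442 = 0.05160 m/d
K = v · n / i = 0.05160 × 0.19 / 0.001786 = 5.49 m/d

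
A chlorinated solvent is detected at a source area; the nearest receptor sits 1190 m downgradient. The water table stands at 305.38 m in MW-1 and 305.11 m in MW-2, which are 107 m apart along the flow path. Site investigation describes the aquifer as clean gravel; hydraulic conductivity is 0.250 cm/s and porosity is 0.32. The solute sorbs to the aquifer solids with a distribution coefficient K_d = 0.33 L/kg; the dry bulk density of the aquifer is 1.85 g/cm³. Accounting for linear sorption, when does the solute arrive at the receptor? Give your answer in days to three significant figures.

2030 days

Hydraulic gradient i = (305.38 − 305.11) / 107 = 0.27 / 107 = 0.002523
K = 0.250 cm/s × 864 = 216.0 m/d
Darcy flux q = K·i = 216.0 × 0.002523 = 0.5450 m/d
v = Ki/n = 216.0·0.002523/0.32 = 1.703 m/d
Retardation R = 1 + ρ_b·K_d/n = 1 + 1.85×0.33/0.32 = 2.908
Contaminant velocity v_c = v/R = 1.703/2.908 = 0.5858 m/d
t = L/v_c = 1190/0.5858 = 2032 d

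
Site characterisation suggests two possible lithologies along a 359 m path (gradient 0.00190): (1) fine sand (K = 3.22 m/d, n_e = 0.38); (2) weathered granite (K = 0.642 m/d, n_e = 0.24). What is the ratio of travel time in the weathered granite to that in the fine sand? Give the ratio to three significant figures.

3.17

Unit 1 (fine sand): v = 3.22×0.0019/0.38 = 0.01610 m/d, t = 359/0.01610 = 22300 d
Unit 2 (weathered granite): v = 0.642×0.0019/0.24 = 0.005083 m/d, t = 359/0.005083 = 70630 d
t(weathered granite) / t(fine sand) = 70630/22300 = 3.17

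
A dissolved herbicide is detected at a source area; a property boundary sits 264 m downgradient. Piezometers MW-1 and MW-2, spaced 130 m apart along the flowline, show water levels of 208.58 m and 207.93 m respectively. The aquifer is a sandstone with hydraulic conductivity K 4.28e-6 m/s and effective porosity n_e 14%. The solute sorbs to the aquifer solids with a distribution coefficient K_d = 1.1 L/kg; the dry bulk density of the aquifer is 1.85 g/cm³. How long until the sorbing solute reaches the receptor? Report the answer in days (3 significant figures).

Hydraulic gradient i = (208.58 − 207.93) / 130 = 0.65 / 130 = 0.005000
K = 4.28e-6 m/s × 86400 s/d = 0.3698 m/d
q = Ki = 0.3698 × 0.005000 = 0.001849 m/d
Average linear velocity = 0.001849 / 0.14 = 0.01321 m/d
Retardation R = 1 + ρ_b·K_d/n = 1 + 1.85×1.1/0.14 = 15.54
Contaminant velocity v_c = v/R = 0.01321/15.54 = 8.501e-4 m/d
t = L/v_c = 264/8.501e-4 = 310600 d

311000 days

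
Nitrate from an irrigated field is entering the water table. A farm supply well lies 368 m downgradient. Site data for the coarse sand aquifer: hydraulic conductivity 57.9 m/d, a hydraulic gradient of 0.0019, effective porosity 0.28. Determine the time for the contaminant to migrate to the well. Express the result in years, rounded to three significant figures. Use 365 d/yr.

2.57 years

q = Ki = 57.9 × 0.0019 = 0.1100 m/d
v_s = q/n_e = 0.1100/0.28 = 0.3929 m/d
t = L / v = 368 / 0.3929 = 936.6 d
   = 936.6 / 365 = 2.57 yr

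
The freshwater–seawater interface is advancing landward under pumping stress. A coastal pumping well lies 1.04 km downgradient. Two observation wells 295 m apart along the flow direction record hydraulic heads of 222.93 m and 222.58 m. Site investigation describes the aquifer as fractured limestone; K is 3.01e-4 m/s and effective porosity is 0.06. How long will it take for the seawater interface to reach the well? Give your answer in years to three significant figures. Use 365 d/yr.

Hydraulic gradient i = (222.93 − 222.58) / 295 = 0.35 / 295 = 0.001186
K = 3.01e-4 m/s × 86400 s/d = 26.01 m/d
Specific discharge q = 26.01 × 0.001186 = 0.03086 m/d
Seepage velocity v = q / n = 0.03086 / 0.06 = 0.5143 m/d
L = 1.04 km = 1040 m
t = L / v = 1040 / 0.5143 = 2022 d
   = 2022 / 365 = 5.54 yr

5.54 years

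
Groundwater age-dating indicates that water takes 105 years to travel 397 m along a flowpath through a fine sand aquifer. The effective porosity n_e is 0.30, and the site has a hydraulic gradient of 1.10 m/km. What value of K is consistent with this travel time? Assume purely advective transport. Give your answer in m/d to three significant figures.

2.83 m/d

t = 105 years = 38330 d
v = L / t = 397 / 38330 = 0.01036 m/d
K = v · n / i = 0.01036 × 0.30 / 0.0011 = 2.83 m/d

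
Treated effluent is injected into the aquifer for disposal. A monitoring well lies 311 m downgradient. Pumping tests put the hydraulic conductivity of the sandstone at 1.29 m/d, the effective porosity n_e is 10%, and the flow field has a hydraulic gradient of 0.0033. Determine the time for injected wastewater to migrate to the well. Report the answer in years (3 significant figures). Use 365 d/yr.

20.0 years

Specific discharge q = 1.29 × 0.0033 = 0.004257 m/d
Seepage velocity v = q / n = 0.004257 / 0.10 = 0.04257 m/d
t = L / v = 311 / 0.04257 = 7306 d
   = 7306 / 365 = 20.0 yr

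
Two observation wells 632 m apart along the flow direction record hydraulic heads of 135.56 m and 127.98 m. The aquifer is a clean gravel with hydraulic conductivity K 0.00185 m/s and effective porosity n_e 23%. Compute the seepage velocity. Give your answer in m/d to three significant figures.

Hydraulic gradient i = (135.56 − 127.98) / 632 = 7.58 / 632 = 0.01199
K = 0.00185 m/s × 86400 s/d = 159.8 m/d
Darcy flux q = K·i = 159.8 × 0.01199 = 1.917 m/d
Average linear velocity = 1.917 / 0.23 = 8.335 m/d

8.34 m/d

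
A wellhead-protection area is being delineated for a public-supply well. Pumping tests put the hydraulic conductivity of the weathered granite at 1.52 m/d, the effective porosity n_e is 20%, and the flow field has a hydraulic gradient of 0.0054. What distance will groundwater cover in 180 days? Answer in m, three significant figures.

Specific discharge q = 1.52 × 0.0054 = 0.008208 m/d
Average linear velocity = 0.008208 / 0.20 = 0.04104 m/d
L = v × T = 0.04104 × 180 = 7.387 m

7.39 m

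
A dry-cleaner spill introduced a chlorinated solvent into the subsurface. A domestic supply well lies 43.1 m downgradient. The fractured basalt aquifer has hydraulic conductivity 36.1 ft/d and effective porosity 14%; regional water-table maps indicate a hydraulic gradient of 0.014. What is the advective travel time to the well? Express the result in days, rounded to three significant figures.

39.2 days

K = 36.1 ft/d × 0.3048 = 11.00 m/d
q = Ki = 11.00 × 0.014 = 0.1540 m/d
Average linear velocity = 0.1540 / 0.14 = 1.100 m/d
t = L / v = 43.1 / 1.100 = 39.17 d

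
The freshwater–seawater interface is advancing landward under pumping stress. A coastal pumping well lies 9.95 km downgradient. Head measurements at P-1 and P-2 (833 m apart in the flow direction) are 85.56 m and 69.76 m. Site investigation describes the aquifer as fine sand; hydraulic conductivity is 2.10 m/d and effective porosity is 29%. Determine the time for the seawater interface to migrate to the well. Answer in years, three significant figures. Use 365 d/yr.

198 years

Hydraulic gradient i = (85.56 − 69.76) / 833 = 15.80 / 833 = 0.01897
q = Ki = 2.10 × 0.01897 = 0.03983 m/d
v = Ki/n = 2.10·0.01897/0.29 = 0.1374 m/d
L = 9.95 km = 9950 m
t = L / v = 9950 / 0.1374 = 72440 d
   = 72440 / 365 = 198 yr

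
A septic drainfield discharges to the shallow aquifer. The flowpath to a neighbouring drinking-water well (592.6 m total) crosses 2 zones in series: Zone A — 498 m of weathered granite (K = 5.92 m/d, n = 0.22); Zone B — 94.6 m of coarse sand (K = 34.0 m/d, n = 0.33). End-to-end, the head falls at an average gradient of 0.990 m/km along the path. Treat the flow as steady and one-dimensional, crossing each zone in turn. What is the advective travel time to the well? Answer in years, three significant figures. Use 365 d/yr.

Continuity: the same q passes through each zone, so ΔH = q·Σ(L_j/K_j) — the zones act as resistances in series.
Σ(L/K) = 498/5.92 + 94.6/34.0 = 84.12 + 2.782 = 86.90 d
K_eq = L_total / Σ(L/K) = 592.6 / 86.90 = 6.819 m/d
q = K_eq · i = 6.819 × 9.9e-4 = 0.006751 m/d (same in every zone)
Zone A: v = q/n = 0.006751/0.22 = 0.03069 m/d → t_A = 498/0.03069 = 16230 d
Zone B: v = q/n = 0.006751/0.33 = 0.02046 m/d → t_B = 94.6/0.02046 = 4624 d
Total t = 16230 + 4624 = 20850 d
   = 20850 / 365 = 57.1 yr

57.1 years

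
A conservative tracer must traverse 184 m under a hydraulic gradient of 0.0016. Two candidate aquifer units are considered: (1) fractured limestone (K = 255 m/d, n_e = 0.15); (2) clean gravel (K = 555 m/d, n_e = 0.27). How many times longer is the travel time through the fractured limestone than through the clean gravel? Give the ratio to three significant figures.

Unit 1 (fractured limestone): v = 255×0.0016/0.15 = 2.720 m/d, t = 184/2.720 = 67.65 d
Unit 2 (clean gravel): v = 555×0.0016/0.27 = 3.289 m/d, t = 184/3.289 = 55.95 d
t(fractured limestone) / t(clean gravel) = 67.65/55.95 = 1.21

1.21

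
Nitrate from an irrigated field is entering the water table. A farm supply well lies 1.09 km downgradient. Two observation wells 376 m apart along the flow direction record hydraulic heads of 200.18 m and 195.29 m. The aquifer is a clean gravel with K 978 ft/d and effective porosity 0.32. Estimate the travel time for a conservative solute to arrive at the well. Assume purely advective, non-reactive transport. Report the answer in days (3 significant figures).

Hydraulic gradient i = (200.18 − 195.29) / 376 = 4.89 / 376 = 0.01301
K = 978 ft/d × 0.3048 = 298.1 m/d
Specific discharge q = 298.1 × 0.01301 = 3.877 m/d
Seepage velocity v = q / n = 3.877 / 0.32 = 12.12 m/d
L = 1.09 km = 1090 m
t = L / v = 1090 / 12.12 = 89.97 d

90.0 days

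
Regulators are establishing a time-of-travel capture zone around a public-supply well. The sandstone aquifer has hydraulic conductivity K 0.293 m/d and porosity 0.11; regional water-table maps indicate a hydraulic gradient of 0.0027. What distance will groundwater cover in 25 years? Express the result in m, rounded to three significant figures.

65.6 m

Specific discharge q = 0.293 × 0.0027 = 7.911e-4 m/d
v_s = q/n_e = 7.911e-4/0.11 = 0.007192 m/d
T = 25 yr × 365 = 9125 d
L = v × T = 0.007192 × 9125 = 65.63 m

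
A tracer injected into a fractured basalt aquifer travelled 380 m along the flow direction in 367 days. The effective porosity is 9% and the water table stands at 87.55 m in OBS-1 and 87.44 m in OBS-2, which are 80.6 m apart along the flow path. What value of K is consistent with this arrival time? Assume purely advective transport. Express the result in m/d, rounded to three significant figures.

Hydraulic gradient i = (87.55 − 87.44) / 80.6 = 0.11 / 80.6 = 0.001365
v = L / t = 380 / 367 = 1.035 m/d
K = v · n / i = 1.035 × 0.09 / 0.001365 = 68.3 m/d

68.3 m/d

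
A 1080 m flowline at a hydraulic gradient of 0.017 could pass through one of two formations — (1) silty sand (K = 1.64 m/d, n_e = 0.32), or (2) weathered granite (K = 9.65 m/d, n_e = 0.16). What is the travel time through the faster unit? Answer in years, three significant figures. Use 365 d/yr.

2.89 years

Unit 1 (silty sand): v = 1.64×0.017/0.32 = 0.08713 m/d, t = 1080/0.08713 = 12400 d
Unit 2 (weathered granite): v = 9.65×0.017/0.16 = 1.025 m/d, t = 1080/1.025 = 1053 d
Faster: 1053 d / 365 = 2.89 yr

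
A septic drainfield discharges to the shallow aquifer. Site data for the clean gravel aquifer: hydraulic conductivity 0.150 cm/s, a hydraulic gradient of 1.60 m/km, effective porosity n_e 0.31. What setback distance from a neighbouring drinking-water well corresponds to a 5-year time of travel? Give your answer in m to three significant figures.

K = 0.150 cm/s × 864 = 129.6 m/d
q = Ki = 129.6 × 0.0016 = 0.2074 m/d
v = Ki/n = 129.6·0.0016/0.31 = 0.6689 m/d
T = 5 yr × 365 = 1825 d
L = v × T = 0.6689 × 1825 = 1221 m

1220 m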